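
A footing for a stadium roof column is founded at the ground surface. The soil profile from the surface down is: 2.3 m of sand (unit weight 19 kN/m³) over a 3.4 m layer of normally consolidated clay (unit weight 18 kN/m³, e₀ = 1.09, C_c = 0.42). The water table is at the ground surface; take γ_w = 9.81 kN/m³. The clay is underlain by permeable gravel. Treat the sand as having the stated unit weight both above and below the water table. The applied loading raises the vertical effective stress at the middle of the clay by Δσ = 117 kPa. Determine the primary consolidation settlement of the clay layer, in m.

S_c ≈ 0.435 m

Mid-depth of clay below the ground surface: z = 2.3 + 3.4/2 = 4 m.
Total vertical stress at mid-clay: σ_v = 19×2.3 + 18×1.7 = 74.3 kPa.
Pore pressure: u = 9.81×(4 − 0) = 39.24 kPa.
Initial effective stress: σ'_0 = σ_v − u = 74.3 − 39.24 = 35.06 kPa.
Final effective stress: σ'_f = σ'_0 + Δσ = 35.06 + 117 = 152.06 kPa.
Normally consolidated clay, so the full stress increment lies on the virgin compression line:
S_c = C_c·H/(1+e₀)·log₁₀(σ'_f/σ'_0) = 0.42×3.4/(1+1.09)×log₁₀(152.06/35.06)
    = 0.68325 × 0.6372 = 0.4354 m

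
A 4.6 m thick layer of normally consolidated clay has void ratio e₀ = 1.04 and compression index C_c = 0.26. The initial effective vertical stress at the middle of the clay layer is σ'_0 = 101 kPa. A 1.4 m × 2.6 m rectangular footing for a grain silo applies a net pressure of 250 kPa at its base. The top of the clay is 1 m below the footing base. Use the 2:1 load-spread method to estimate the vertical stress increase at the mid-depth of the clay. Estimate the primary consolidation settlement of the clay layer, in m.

Mid-depth of clay below the footing base: z = 1 + 4.6/2 = 3.3 m.
Stress increase at mid-clay by the 2:1 spreading method:
Δσ = qBL/((B+z)(L+z)) = 250×1.4×2.6/((1.4+3.3)(2.6+3.3)) = 32.816 kPa
Final effective stress: σ'_f = σ'_0 + Δσ = 101 + 32.816 = 133.82 kPa.
Normally consolidated clay, so the full stress increment lies on the virgin compression line:
S_c = C_c·H/(1+e₀)·log₁₀(σ'_f/σ'_0) = 0.26×4.6/(1+1.04)×log₁₀(133.82/101)
    = 0.58627 × 0.1222 = 0.07164 m

S_c ≈ 0.0716 m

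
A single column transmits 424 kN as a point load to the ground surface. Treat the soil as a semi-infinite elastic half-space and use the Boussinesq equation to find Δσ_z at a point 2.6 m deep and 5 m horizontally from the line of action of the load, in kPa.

Δσ_z ≈ 0.626 kPa

Boussinesq vertical stress below a point load on an elastic half-space:
Δσ_z = 3P/(2πz²) · [1 + (r/z)²]^(−5/2)
r/z = 5/2.6 = 1.9231; [1+(r/z)²]^(−5/2) = 0.020901.
Δσ_z = 3×424/(2π×2.6²) × 0.020901 = 29.947 × 0.020901 = 0.6259 kPa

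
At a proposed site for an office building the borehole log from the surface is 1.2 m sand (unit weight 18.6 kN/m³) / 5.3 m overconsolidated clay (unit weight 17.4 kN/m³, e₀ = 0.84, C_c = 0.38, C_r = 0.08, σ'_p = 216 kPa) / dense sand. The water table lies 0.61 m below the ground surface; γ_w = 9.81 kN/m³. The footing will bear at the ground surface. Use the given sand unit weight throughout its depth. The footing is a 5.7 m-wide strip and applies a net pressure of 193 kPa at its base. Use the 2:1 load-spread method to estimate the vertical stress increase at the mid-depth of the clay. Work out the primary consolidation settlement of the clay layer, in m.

S_c ≈ 0.142 m

Mid-depth of clay below the ground surface: z = 1.2 + 5.3/2 = 3.85 m.
Total vertical stress at mid-clay: σ_v = 18.6×1.2 + 17.4×2.65 = 68.43 kPa.
Pore pressure: u = 9.81×(3.85 − 0.61) = 31.784 kPa.
Initial effective stress: σ'_0 = σ_v − u = 68.43 − 31.784 = 36.646 kPa.
Stress increase at mid-clay by the 2:1 spreading method:
Δσ = qB/(B+z) = 193×5.7/(5.7+3.85) = 115.19 kPa
Final effective stress: σ'_f = 36.646 + 115.19 = 151.84 kPa.
σ'_f = 151.84 ≤ σ'_p = 216 kPa, so the clay remains overconsolidated and only the recompression index applies:
S_c = C_r·H/(1+e₀)·log₁₀(σ'_f/σ'_0) = 0.08×5.3/1.84×log₁₀(151.84/36.646)
    = 0.23043 × 0.61736 = 0.1423 m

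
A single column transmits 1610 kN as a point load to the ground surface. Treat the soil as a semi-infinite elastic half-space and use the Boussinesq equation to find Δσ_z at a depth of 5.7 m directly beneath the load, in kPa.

Boussinesq vertical stress below a point load on an elastic half-space:
Δσ_z = 3P/(2πz²) · [1 + (r/z)²]^(−5/2)
r/z = 0/5.7 = 0; [1+(r/z)²]^(−5/2) = 1.
Δσ_z = 3×1610/(2π×5.7²) × 1 = 23.66 × 1 = 23.66 kPa

Δσ_z ≈ 23.7 kPa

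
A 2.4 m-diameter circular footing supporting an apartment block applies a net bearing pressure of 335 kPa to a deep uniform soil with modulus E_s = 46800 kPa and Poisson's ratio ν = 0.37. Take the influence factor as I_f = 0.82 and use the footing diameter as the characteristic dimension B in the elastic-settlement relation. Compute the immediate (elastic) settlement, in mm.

S_e ≈ 12.2 mm

Immediate (elastic) settlement: S_e = q·B·(1−ν²)/E_s · I_f.
S_e = 335 × 2.4 × (1 − 0.37²) / 46800 × 0.82
    = 335 × 2.4 × 0.8631 / 46800 × 0.82
    = 0.01216 m = 12.16 mm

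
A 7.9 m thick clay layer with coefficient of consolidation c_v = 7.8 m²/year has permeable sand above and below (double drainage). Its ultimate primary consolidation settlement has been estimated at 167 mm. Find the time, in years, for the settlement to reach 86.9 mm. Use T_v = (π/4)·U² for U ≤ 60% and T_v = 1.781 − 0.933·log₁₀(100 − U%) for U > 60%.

t ≈ 0.425 years

Drainage path length: H_d = H/2 = 3.95 m (double drainage).
U = S(t)/S_ult = 86.9/167 = 0.5204.
U ≤ 60%: T_v = (π/4)·U² = (π/4)×0.52036² = 0.21267.
t = T_v·H_d²/c_v = 0.21267×3.95²/7.8 = 0.4254 years.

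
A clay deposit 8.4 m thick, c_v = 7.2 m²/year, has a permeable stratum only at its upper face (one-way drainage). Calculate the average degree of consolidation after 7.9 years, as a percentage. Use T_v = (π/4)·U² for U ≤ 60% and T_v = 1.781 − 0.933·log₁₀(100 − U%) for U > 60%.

Drainage path length: H_d = H = 8.4 m (single drainage).
T_v = c_v·t/H_d² = 7.2×7.9/8.4² = 0.80612.
T_v = 0.80612 corresponds to the U > 60% branch:
U = 1 − 10^((1.781 − T_v)/0.933)/100 = 0.8891

U ≈ 88.9 %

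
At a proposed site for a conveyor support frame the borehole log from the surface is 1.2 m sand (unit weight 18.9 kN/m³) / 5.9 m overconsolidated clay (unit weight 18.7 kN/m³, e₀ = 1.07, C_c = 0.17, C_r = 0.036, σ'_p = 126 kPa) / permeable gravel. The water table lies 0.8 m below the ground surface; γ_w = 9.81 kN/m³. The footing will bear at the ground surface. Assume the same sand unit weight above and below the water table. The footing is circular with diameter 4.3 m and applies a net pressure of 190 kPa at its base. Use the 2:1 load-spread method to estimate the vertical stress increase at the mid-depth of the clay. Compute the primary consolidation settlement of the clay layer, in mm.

Mid-depth of clay below the ground surface: z = 1.2 + 5.9/2 = 4.15 m.
Total vertical stress at mid-clay: σ_v = 18.9×1.2 + 18.7×2.95 = 77.845 kPa.
Pore pressure: u = 9.81×(4.15 − 0.8) = 32.864 kPa.
Initial effective stress: σ'_0 = σ_v − u = 77.845 − 32.864 = 44.981 kPa.
Stress increase at mid-clay by the 2:1 spreading method:
Δσ ≈ qD²/(D+z)² = 190×4.3²/(4.3+4.15)² = 49.201 kPa
Final effective stress: σ'_f = 44.981 + 49.201 = 94.182 kPa.
σ'_f = 94.182 ≤ σ'_p = 126 kPa, so the clay remains overconsolidated and only the recompression index applies:
S_c = C_r·H/(1+e₀)·log₁₀(σ'_f/σ'_0) = 0.036×5.9/2.07×log₁₀(94.182/44.981)
    = 0.10261 × 0.32094 = 0.03293 m

S_c ≈ 32.9 mm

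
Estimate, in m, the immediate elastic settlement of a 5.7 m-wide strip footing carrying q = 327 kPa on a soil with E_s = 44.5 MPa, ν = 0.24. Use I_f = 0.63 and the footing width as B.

Immediate (elastic) settlement: S_e = q·B·(1−ν²)/E_s · I_f.
E_s = 44.5 MPa = 44500 kPa.
S_e = 327 × 5.7 × (1 − 0.24²) / 44500 × 0.63
    = 327 × 5.7 × 0.9424 / 44500 × 0.63
    = 0.02487 m

S_e ≈ 0.0249 m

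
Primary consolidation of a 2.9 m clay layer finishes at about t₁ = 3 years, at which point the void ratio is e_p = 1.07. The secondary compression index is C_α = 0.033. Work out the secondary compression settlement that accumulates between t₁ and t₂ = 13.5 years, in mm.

Secondary compression: S_s = C_α·H/(1+e_p)·log₁₀(t₂/t₁)
S_s = 0.033×2.9/(1+1.07)×log₁₀(13.5/3)
    = 0.04623 × 0.6532 = 0.0302 m

S_s ≈ 30.2 mm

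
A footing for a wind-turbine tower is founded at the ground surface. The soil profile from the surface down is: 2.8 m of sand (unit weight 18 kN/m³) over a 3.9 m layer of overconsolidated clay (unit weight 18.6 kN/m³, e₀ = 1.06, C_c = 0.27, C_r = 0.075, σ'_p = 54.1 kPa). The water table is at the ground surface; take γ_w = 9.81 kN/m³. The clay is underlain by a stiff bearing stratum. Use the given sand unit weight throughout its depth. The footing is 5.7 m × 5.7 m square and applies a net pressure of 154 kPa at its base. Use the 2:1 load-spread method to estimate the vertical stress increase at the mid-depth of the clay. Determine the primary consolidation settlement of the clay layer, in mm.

S_c ≈ 121 mm

Mid-depth of clay below the ground surface: z = 2.8 + 3.9/2 = 4.75 m.
Total vertical stress at mid-clay: σ_v = 18×2.8 + 18.6×1.95 = 86.67 kPa.
Pore pressure: u = 9.81×(4.75 − 0) = 46.598 kPa.
Initial effective stress: σ'_0 = σ_v − u = 86.67 − 46.598 = 40.072 kPa.
Stress increase at mid-clay by the 2:1 spreading method:
Δσ = qBL/((B+z)(L+z)) = 154×5.7×5.7/((5.7+4.75)(5.7+4.75)) = 45.818 kPa
Final effective stress: σ'_f = 40.072 + 45.818 = 85.89 kPa.
σ'_f = 85.89 > σ'_p = 54.1 kPa, so the stress path crosses the preconsolidation pressure — recompression up to σ'_p, then virgin compression beyond:
S_c = H/(1+e₀)·[C_r·log₁₀(σ'_p/σ'_0) + C_c·log₁₀(σ'_f/σ'_p)]
    = 3.9/2.06 × [0.075×log₁₀(54.1/40.072) + 0.27×log₁₀(85.89/54.1)]
    = 1.8932 × [0.0097767 + 0.054201] = 0.1211 m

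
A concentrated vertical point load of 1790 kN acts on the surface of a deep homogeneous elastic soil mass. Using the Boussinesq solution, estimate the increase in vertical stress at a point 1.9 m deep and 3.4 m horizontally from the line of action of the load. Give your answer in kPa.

Δσ_z ≈ 6.54 kPa

Boussinesq vertical stress below a point load on an elastic half-space:
Δσ_z = 3P/(2πz²) · [1 + (r/z)²]^(−5/2)
r/z = 3.4/1.9 = 1.7895; [1+(r/z)²]^(−5/2) = 0.027625.
Δσ_z = 3×1790/(2π×1.9²) × 0.027625 = 236.75 × 0.027625 = 6.54 kPa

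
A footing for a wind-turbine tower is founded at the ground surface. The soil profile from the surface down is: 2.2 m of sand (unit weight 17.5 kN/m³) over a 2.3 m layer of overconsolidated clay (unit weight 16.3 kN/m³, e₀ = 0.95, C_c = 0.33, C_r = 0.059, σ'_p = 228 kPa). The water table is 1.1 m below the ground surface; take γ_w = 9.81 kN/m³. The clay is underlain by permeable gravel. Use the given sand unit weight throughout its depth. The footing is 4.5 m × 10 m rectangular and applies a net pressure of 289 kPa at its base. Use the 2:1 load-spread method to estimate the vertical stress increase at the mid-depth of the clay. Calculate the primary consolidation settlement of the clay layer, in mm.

Mid-depth of clay below the ground surface: z = 2.2 + 2.3/2 = 3.35 m.
Total vertical stress at mid-clay: σ_v = 17.5×2.2 + 16.3×1.15 = 57.245 kPa.
Pore pressure: u = 9.81×(3.35 − 1.1) = 22.073 kPa.
Initial effective stress: σ'_0 = σ_v − u = 57.245 − 22.073 = 35.172 kPa.
Stress increase at mid-clay by the 2:1 spreading method:
Δσ = qBL/((B+z)(L+z)) = 289×4.5×10/((4.5+3.35)(10+3.35)) = 124.1 kPa
Final effective stress: σ'_f = 35.172 + 124.1 = 159.27 kPa.
σ'_f = 159.27 ≤ σ'_p = 228 kPa, so the clay remains overconsolidated and only the recompression index applies:
S_c = C_r·H/(1+e₀)·log₁₀(σ'_f/σ'_0) = 0.059×2.3/1.95×log₁₀(159.27/35.172)
    = 0.06959 × 0.65594 = 0.04565 m

S_c ≈ 45.6 mm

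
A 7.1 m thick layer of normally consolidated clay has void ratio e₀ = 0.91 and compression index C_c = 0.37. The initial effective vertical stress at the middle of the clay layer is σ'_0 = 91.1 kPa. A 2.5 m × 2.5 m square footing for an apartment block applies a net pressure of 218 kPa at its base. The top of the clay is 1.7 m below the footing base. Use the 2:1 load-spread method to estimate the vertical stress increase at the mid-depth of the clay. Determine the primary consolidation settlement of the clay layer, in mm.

S_c ≈ 133 mm

Mid-depth of clay below the footing base: z = 1.7 + 7.1/2 = 5.25 m.
Stress increase at mid-clay by the 2:1 spreading method:
Δσ = qBL/((B+z)(L+z)) = 218×2.5×2.5/((2.5+5.25)(2.5+5.25)) = 22.685 kPa
Final effective stress: σ'_f = σ'_0 + Δσ = 91.1 + 22.685 = 113.78 kPa.
Normally consolidated clay, so the full stress increment lies on the virgin compression line:
S_c = C_c·H/(1+e₀)·log₁₀(σ'_f/σ'_0) = 0.37×7.1/(1+0.91)×log₁₀(113.78/91.1)
    = 1.3754 × 0.096548 = 0.1328 m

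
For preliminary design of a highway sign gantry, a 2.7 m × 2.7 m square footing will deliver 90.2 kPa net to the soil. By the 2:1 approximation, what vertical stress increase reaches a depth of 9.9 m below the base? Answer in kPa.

By the 2:1 method the load spreads at 1 horizontal : 2 vertical, so at depth z the loaded area has grown by z in each plan dimension:
Δσ = qBL/((B+z)(L+z)) = 90.2×2.7×2.7/((2.7+9.9)(2.7+9.9)) = 4.1418 kPa

Δσ_z ≈ 4.14 kPa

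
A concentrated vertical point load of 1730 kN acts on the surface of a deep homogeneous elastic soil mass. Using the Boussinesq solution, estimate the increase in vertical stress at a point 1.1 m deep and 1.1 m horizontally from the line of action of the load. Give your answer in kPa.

Δσ_z ≈ 121 kPa

Boussinesq vertical stress below a point load on an elastic half-space:
Δσ_z = 3P/(2πz²) · [1 + (r/z)²]^(−5/2)
r/z = 1.1/1.1 = 1; [1+(r/z)²]^(−5/2) = 0.17678.
Δσ_z = 3×1730/(2π×1.1²) × 0.17678 = 682.66 × 0.17678 = 120.7 kPa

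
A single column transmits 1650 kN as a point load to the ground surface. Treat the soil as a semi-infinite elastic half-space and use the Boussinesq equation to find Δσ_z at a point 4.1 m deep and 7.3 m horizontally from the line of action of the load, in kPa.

Δσ_z ≈ 1.32 kPa

Boussinesq vertical stress below a point load on an elastic half-space:
Δσ_z = 3P/(2πz²) · [1 + (r/z)²]^(−5/2)
r/z = 7.3/4.1 = 1.7805; [1+(r/z)²]^(−5/2) = 0.028159.
Δσ_z = 3×1650/(2π×4.1²) × 0.028159 = 46.866 × 0.028159 = 1.32 kPa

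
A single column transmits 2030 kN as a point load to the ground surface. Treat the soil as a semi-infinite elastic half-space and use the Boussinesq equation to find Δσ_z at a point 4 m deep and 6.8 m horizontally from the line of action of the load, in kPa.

Boussinesq vertical stress below a point load on an elastic half-space:
Δσ_z = 3P/(2πz²) · [1 + (r/z)²]^(−5/2)
r/z = 6.8/4 = 1.7; [1+(r/z)²]^(−5/2) = 0.033506.
Δσ_z = 3×2030/(2π×4²) × 0.033506 = 60.578 × 0.033506 = 2.03 kPa

Δσ_z ≈ 2.03 kPa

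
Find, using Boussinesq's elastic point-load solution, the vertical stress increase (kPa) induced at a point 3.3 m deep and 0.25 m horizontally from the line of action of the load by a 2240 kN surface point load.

Δσ_z ≈ 96.8 kPa

Boussinesq vertical stress below a point load on an elastic half-space:
Δσ_z = 3P/(2πz²) · [1 + (r/z)²]^(−5/2)
r/z = 0.25/3.3 = 0.075758; [1+(r/z)²]^(−5/2) = 0.98579.
Δσ_z = 3×2240/(2π×3.3²) × 0.98579 = 98.211 × 0.98579 = 96.82 kPa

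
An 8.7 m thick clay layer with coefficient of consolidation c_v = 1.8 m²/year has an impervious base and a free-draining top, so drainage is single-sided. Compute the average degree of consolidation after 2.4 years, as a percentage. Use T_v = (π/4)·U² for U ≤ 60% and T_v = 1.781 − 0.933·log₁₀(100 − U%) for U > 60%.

U ≈ 27 %

Drainage path length: H_d = H = 8.7 m (single drainage).
T_v = c_v·t/H_d² = 1.8×2.4/8.7² = 0.057075.
T_v = 0.057075 corresponds to the U ≤ 60% branch:
U = √(4T_v/π) = 0.2696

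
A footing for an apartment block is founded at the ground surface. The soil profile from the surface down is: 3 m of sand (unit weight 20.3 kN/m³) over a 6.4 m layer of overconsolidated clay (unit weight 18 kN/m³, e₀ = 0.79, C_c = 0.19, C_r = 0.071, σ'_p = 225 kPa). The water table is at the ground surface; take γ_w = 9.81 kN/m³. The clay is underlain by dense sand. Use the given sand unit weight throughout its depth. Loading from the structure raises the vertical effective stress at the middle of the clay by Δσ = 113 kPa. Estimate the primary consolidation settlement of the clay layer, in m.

S_c ≈ 0.12 m

Mid-depth of clay below the ground surface: z = 3 + 6.4/2 = 6.2 m.
Total vertical stress at mid-clay: σ_v = 20.3×3 + 18×3.2 = 118.5 kPa.
Pore pressure: u = 9.81×(6.2 − 0) = 60.822 kPa.
Initial effective stress: σ'_0 = σ_v − u = 118.5 − 60.822 = 57.678 kPa.
Final effective stress: σ'_f = 57.678 + 113 = 170.68 kPa.
σ'_f = 170.68 ≤ σ'_p = 225 kPa, so the clay remains overconsolidated and only the recompression index applies:
S_c = C_r·H/(1+e₀)·log₁₀(σ'_f/σ'_0) = 0.071×6.4/1.79×log₁₀(170.68/57.678)
    = 0.25385 × 0.47117 = 0.1196 m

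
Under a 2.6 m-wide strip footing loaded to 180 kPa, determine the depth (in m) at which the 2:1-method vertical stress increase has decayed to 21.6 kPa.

2:1 spreading — at depth z the loaded area has grown by z in each plan dimension:
qB/(B+z) = Δσ_z ⇒ z = qB/Δσ_z − B = 180×2.6/21.6 − 2.6 = 19.07 m

z ≈ 19.1 m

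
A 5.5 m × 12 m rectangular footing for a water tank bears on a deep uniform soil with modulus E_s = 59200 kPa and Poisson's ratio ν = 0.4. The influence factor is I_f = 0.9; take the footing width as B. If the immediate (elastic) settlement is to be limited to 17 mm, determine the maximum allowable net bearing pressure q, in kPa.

q ≈ 242 kPa

S_e = q·B·(1−ν²)/E_s · I_f  ⇒  q = S_e·E_s / (B·(1−ν²)·I_f).
q = 0.017 × 59200 / (5.5 × 0.84 × 0.9) = 242 kPa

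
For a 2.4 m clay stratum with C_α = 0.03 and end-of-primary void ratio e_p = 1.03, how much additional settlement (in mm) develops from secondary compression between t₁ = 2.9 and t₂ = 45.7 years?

S_s ≈ 42.5 mm

Secondary compression: S_s = C_α·H/(1+e_p)·log₁₀(t₂/t₁)
S_s = 0.03×2.4/(1+1.03)×log₁₀(45.7/2.9)
    = 0.03547 × 1.198 = 0.04247 m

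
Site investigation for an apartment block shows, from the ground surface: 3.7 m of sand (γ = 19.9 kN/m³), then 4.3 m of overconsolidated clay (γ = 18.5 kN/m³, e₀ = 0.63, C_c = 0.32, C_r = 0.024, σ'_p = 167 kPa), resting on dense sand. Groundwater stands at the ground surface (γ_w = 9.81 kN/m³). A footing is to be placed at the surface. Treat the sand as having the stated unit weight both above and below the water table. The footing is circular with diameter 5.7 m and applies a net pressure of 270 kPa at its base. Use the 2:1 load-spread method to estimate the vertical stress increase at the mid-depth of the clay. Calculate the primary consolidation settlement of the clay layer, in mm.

S_c ≈ 21.4 mm

Mid-depth of clay below the ground surface: z = 3.7 + 4.3/2 = 5.85 m.
Total vertical stress at mid-clay: σ_v = 19.9×3.7 + 18.5×2.15 = 113.41 kPa.
Pore pressure: u = 9.81×(5.85 − 0) = 57.389 kPa.
Initial effective stress: σ'_0 = σ_v − u = 113.41 − 57.389 = 56.021 kPa.
Stress increase at mid-clay by the 2:1 spreading method:
Δσ ≈ qD²/(D+z)² = 270×5.7²/(5.7+5.85)² = 65.758 kPa
Final effective stress: σ'_f = 56.021 + 65.758 = 121.78 kPa.
σ'_f = 121.78 ≤ σ'_p = 167 kPa, so the clay remains overconsolidated and only the recompression index applies:
S_c = C_r·H/(1+e₀)·log₁₀(σ'_f/σ'_0) = 0.024×4.3/1.63×log₁₀(121.78/56.021)
    = 0.063312 × 0.33723 = 0.02135 m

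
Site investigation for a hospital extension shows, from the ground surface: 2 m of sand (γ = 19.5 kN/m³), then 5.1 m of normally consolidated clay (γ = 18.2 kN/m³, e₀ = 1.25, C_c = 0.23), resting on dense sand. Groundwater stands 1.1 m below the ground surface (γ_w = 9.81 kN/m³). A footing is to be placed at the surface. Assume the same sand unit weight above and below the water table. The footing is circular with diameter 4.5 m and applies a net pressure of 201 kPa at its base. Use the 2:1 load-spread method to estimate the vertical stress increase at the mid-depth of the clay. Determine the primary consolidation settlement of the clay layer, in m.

Mid-depth of clay below the ground surface: z = 2 + 5.1/2 = 4.55 m.
Total vertical stress at mid-clay: σ_v = 19.5×2 + 18.2×2.55 = 85.41 kPa.
Pore pressure: u = 9.81×(4.55 − 1.1) = 33.845 kPa.
Initial effective stress: σ'_0 = σ_v − u = 85.41 − 33.845 = 51.565 kPa.
Stress increase at mid-clay by the 2:1 spreading method:
Δσ ≈ qD²/(D+z)² = 201×4.5²/(4.5+4.55)² = 49.696 kPa
Final effective stress: σ'_f = σ'_0 + Δσ = 51.565 + 49.696 = 101.26 kPa.
Normally consolidated clay, so the full stress increment lies on the virgin compression line:
S_c = C_c·H/(1+e₀)·log₁₀(σ'_f/σ'_0) = 0.23×5.1/(1+1.25)×log₁₀(101.26/51.565)
    = 0.52133 × 0.29308 = 0.1528 m

S_c ≈ 0.153 m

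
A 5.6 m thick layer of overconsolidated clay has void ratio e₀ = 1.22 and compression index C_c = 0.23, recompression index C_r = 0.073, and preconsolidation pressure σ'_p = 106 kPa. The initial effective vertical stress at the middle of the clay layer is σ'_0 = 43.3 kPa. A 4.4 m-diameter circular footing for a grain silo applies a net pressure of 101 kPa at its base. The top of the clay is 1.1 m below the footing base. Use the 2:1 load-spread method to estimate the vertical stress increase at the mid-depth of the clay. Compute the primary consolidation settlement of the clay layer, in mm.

Mid-depth of clay below the footing base: z = 1.1 + 5.6/2 = 3.9 m.
Stress increase at mid-clay by the 2:1 spreading method:
Δσ ≈ qD²/(D+z)² = 101×4.4²/(4.4+3.9)² = 28.384 kPa
Final effective stress: σ'_f = 43.3 + 28.384 = 71.684 kPa.
σ'_f = 71.684 ≤ σ'_p = 106 kPa, so the clay remains overconsolidated and only the recompression index applies:
S_c = C_r·H/(1+e₀)·log₁₀(σ'_f/σ'_0) = 0.073×5.6/2.22×log₁₀(71.684/43.3)
    = 0.18414 × 0.21893 = 0.04031 m

S_c ≈ 40.3 mm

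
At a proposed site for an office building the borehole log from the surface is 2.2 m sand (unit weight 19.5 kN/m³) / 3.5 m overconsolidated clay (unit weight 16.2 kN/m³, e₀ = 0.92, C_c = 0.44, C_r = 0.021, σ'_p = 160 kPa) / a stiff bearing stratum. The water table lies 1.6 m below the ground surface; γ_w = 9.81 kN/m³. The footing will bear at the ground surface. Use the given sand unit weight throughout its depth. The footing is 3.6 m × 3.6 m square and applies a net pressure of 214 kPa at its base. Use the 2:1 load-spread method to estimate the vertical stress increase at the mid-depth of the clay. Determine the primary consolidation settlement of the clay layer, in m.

S_c ≈ 0.0116 m

Mid-depth of clay below the ground surface: z = 2.2 + 3.5/2 = 3.95 m.
Total vertical stress at mid-clay: σ_v = 19.5×2.2 + 16.2×1.75 = 71.25 kPa.
Pore pressure: u = 9.81×(3.95 − 1.6) = 23.054 kPa.
Initial effective stress: σ'_0 = σ_v − u = 71.25 − 23.054 = 48.196 kPa.
Stress increase at mid-clay by the 2:1 spreading method:
Δσ = qBL/((B+z)(L+z)) = 214×3.6×3.6/((3.6+3.95)(3.6+3.95)) = 48.655 kPa
Final effective stress: σ'_f = 48.196 + 48.655 = 96.851 kPa.
σ'_f = 96.851 ≤ σ'_p = 160 kPa, so the clay remains overconsolidated and only the recompression index applies:
S_c = C_r·H/(1+e₀)·log₁₀(σ'_f/σ'_0) = 0.021×3.5/1.92×log₁₀(96.851/48.196)
    = 0.038281 × 0.30309 = 0.0116 m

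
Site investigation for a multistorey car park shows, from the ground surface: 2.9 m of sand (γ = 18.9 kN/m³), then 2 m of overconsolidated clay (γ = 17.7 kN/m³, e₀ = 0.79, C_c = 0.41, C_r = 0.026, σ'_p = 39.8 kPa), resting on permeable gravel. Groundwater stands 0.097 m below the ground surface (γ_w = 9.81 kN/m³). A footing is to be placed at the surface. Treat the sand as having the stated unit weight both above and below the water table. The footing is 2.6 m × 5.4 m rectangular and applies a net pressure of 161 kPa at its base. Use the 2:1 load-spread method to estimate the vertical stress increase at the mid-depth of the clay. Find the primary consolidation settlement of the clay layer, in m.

S_c ≈ 0.121 m

Mid-depth of clay below the ground surface: z = 2.9 + 2/2 = 3.9 m.
Total vertical stress at mid-clay: σ_v = 18.9×2.9 + 17.7×1 = 72.51 kPa.
Pore pressure: u = 9.81×(3.9 − 0.097) = 37.307 kPa.
Initial effective stress: σ'_0 = σ_v − u = 72.51 − 37.307 = 35.203 kPa.
Stress increase at mid-clay by the 2:1 spreading method:
Δσ = qBL/((B+z)(L+z)) = 161×2.6×5.4/((2.6+3.9)(5.4+3.9)) = 37.394 kPa
Final effective stress: σ'_f = 35.203 + 37.394 = 72.597 kPa.
σ'_f = 72.597 > σ'_p = 39.8 kPa, so the stress path crosses the preconsolidation pressure — recompression up to σ'_p, then virgin compression beyond:
S_c = H/(1+e₀)·[C_r·log₁₀(σ'_p/σ'_0) + C_c·log₁₀(σ'_f/σ'_p)]
    = 2/1.79 × [0.026×log₁₀(39.8/35.203) + 0.41×log₁₀(72.597/39.8)]
    = 1.1173 × [0.0013859 + 0.10702] = 0.1211 m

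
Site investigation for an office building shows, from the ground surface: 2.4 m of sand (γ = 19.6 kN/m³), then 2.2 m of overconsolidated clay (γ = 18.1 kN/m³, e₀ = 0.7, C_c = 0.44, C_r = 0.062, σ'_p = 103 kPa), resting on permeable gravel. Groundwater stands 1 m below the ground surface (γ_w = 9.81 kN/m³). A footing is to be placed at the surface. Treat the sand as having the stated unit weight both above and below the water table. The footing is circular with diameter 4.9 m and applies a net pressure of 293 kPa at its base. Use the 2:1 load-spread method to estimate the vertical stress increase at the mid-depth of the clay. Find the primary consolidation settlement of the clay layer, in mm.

S_c ≈ 111 mm

Mid-depth of clay below the ground surface: z = 2.4 + 2.2/2 = 3.5 m.
Total vertical stress at mid-clay: σ_v = 19.6×2.4 + 18.1×1.1 = 66.95 kPa.
Pore pressure: u = 9.81×(3.5 − 1) = 24.525 kPa.
Initial effective stress: σ'_0 = σ_v − u = 66.95 − 24.525 = 42.425 kPa.
Stress increase at mid-clay by the 2:1 spreading method:
Δσ ≈ qD²/(D+z)² = 293×4.9²/(4.9+3.5)² = 99.701 kPa
Final effective stress: σ'_f = 42.425 + 99.701 = 142.13 kPa.
σ'_f = 142.13 > σ'_p = 103 kPa, so the stress path crosses the preconsolidation pressure — recompression up to σ'_p, then virgin compression beyond:
S_c = H/(1+e₀)·[C_r·log₁₀(σ'_p/σ'_0) + C_c·log₁₀(σ'_f/σ'_p)]
    = 2.2/1.7 × [0.062×log₁₀(103/42.425) + 0.44×log₁₀(142.13/103)]
    = 1.2941 × [0.023883 + 0.061533] = 0.1105 m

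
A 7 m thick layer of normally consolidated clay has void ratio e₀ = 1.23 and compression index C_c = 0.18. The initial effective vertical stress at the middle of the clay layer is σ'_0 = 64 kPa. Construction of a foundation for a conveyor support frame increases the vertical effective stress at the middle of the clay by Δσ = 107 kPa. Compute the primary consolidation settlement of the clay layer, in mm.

S_c ≈ 241 mm

Final effective stress: σ'_f = σ'_0 + Δσ = 64 + 107 = 171 kPa.
Normally consolidated clay, so the full stress increment lies on the virgin compression line:
S_c = C_c·H/(1+e₀)·log₁₀(σ'_f/σ'_0) = 0.18×7/(1+1.23)×log₁₀(171/64)
    = 0.56502 × 0.42682 = 0.2412 m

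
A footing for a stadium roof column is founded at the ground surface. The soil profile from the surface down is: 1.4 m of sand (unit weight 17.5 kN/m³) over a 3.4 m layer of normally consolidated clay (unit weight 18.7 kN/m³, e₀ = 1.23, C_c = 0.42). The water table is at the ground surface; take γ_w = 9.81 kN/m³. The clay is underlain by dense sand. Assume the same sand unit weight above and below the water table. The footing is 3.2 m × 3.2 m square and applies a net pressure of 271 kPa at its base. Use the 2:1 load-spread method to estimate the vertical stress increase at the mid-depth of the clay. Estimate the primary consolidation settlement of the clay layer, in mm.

S_c ≈ 364 mm

Mid-depth of clay below the ground surface: z = 1.4 + 3.4/2 = 3.1 m.
Total vertical stress at mid-clay: σ_v = 17.5×1.4 + 18.7×1.7 = 56.29 kPa.
Pore pressure: u = 9.81×(3.1 − 0) = 30.411 kPa.
Initial effective stress: σ'_0 = σ_v − u = 56.29 − 30.411 = 25.879 kPa.
Stress increase at mid-clay by the 2:1 spreading method:
Δσ = qBL/((B+z)(L+z)) = 271×3.2×3.2/((3.2+3.1)(3.2+3.1)) = 69.918 kPa
Final effective stress: σ'_f = σ'_0 + Δσ = 25.879 + 69.918 = 95.797 kPa.
Normally consolidated clay, so the full stress increment lies on the virgin compression line:
S_c = C_c·H/(1+e₀)·log₁₀(σ'_f/σ'_0) = 0.42×3.4/(1+1.23)×log₁₀(95.797/25.879)
    = 0.64036 × 0.5684 = 0.364 m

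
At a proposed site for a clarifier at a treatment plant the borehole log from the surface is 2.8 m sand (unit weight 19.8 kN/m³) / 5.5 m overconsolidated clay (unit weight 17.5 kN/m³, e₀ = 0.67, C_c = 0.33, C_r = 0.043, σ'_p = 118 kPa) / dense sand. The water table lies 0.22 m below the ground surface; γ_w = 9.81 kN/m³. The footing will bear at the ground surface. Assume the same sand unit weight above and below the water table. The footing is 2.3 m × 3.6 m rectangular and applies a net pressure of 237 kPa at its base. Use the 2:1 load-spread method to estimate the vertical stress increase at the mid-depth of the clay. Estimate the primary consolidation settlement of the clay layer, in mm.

S_c ≈ 26.3 mm

Mid-depth of clay below the ground surface: z = 2.8 + 5.5/2 = 5.55 m.
Total vertical stress at mid-clay: σ_v = 19.8×2.8 + 17.5×2.75 = 103.56 kPa.
Pore pressure: u = 9.81×(5.55 − 0.22) = 52.287 kPa.
Initial effective stress: σ'_0 = σ_v − u = 103.56 − 52.287 = 51.273 kPa.
Stress increase at mid-clay by the 2:1 spreading method:
Δσ = qBL/((B+z)(L+z)) = 237×2.3×3.6/((2.3+5.55)(3.6+5.55)) = 27.32 kPa
Final effective stress: σ'_f = 51.273 + 27.32 = 78.593 kPa.
σ'_f = 78.593 ≤ σ'_p = 118 kPa, so the clay remains overconsolidated and only the recompression index applies:
S_c = C_r·H/(1+e₀)·log₁₀(σ'_f/σ'_0) = 0.043×5.5/1.67×log₁₀(78.593/51.273)
    = 0.14162 × 0.1855 = 0.02627 m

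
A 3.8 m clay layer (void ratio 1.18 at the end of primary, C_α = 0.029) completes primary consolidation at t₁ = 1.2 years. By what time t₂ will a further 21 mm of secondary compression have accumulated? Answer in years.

t₂ ≈ 3.12 years

S_s = C_α·H/(1+e_p)·log₁₀(t₂/t₁) ⇒ log₁₀(t₂/t₁) = S_s·(1+e_p)/(C_α·H).
log₁₀(t₂/t₁) = 0.021 × (1+1.18) / (0.029×3.8) = 0.4154
t₂ = t₁ × 10^0.4154 = 1.2 × 2.603 = 3.123 years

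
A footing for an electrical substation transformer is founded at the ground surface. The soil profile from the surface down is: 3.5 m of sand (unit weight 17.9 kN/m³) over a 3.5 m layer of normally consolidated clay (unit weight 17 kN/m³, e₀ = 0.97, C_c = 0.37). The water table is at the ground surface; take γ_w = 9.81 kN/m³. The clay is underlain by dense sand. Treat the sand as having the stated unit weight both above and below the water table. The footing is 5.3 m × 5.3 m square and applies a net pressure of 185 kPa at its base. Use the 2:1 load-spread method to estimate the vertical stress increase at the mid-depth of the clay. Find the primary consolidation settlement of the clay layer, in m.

Mid-depth of clay below the ground surface: z = 3.5 + 3.5/2 = 5.25 m.
Total vertical stress at mid-clay: σ_v = 17.9×3.5 + 17×1.75 = 92.4 kPa.
Pore pressure: u = 9.81×(5.25 − 0) = 51.503 kPa.
Initial effective stress: σ'_0 = σ_v − u = 92.4 − 51.503 = 40.897 kPa.
Stress increase at mid-clay by the 2:1 spreading method:
Δσ = qBL/((B+z)(L+z)) = 185×5.3×5.3/((5.3+5.25)(5.3+5.25)) = 46.689 kPa
Final effective stress: σ'_f = σ'_0 + Δσ = 40.897 + 46.689 = 87.586 kPa.
Normally consolidated clay, so the full stress increment lies on the virgin compression line:
S_c = C_c·H/(1+e₀)·log₁₀(σ'_f/σ'_0) = 0.37×3.5/(1+0.97)×log₁₀(87.586/40.897)
    = 0.65736 × 0.33074 = 0.2174 m

S_c ≈ 0.217 m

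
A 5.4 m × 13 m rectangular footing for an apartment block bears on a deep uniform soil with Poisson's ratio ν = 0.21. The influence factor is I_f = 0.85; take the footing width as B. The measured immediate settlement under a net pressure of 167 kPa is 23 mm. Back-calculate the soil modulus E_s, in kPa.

S_e = q·B·(1−ν²)/E_s · I_f  ⇒  E_s = q·B·(1−ν²)·I_f / S_e.
E_s = 167 × 5.4 × 0.9559 × 0.85 / 0.023 = 31860 kPa

E_s ≈ 31900 kPa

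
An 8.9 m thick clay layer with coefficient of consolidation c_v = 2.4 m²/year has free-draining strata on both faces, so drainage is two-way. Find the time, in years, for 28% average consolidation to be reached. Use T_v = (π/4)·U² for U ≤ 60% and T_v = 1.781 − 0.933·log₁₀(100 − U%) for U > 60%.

t ≈ 0.508 years

Drainage path length: H_d = H/2 = 4.45 m (double drainage).
U ≤ 60%: T_v = (π/4)·U² = (π/4)×0.28² = 0.061575.
t = T_v·H_d²/c_v = 0.061575×4.45²/2.4 = 0.5081 years.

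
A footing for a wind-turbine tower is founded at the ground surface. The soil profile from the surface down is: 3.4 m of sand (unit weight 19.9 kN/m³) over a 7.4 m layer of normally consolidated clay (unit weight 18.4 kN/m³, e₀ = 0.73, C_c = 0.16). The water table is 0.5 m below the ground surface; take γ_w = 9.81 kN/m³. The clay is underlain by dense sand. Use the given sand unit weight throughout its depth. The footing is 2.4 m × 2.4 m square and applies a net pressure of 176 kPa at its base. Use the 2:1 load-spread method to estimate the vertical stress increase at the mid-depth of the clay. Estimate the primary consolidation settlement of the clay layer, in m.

S_c ≈ 0.0437 m

Mid-depth of clay below the ground surface: z = 3.4 + 7.4/2 = 7.1 m.
Total vertical stress at mid-clay: σ_v = 19.9×3.4 + 18.4×3.7 = 135.74 kPa.
Pore pressure: u = 9.81×(7.1 − 0.5) = 64.746 kPa.
Initial effective stress: σ'_0 = σ_v − u = 135.74 − 64.746 = 70.994 kPa.
Stress increase at mid-clay by the 2:1 spreading method:
Δσ = qBL/((B+z)(L+z)) = 176×2.4×2.4/((2.4+7.1)(2.4+7.1)) = 11.233 kPa
Final effective stress: σ'_f = σ'_0 + Δσ = 70.994 + 11.233 = 82.227 kPa.
Normally consolidated clay, so the full stress increment lies on the virgin compression line:
S_c = C_c·H/(1+e₀)·log₁₀(σ'_f/σ'_0) = 0.16×7.4/(1+0.73)×log₁₀(82.227/70.994)
    = 0.68439 × 0.063793 = 0.04366 m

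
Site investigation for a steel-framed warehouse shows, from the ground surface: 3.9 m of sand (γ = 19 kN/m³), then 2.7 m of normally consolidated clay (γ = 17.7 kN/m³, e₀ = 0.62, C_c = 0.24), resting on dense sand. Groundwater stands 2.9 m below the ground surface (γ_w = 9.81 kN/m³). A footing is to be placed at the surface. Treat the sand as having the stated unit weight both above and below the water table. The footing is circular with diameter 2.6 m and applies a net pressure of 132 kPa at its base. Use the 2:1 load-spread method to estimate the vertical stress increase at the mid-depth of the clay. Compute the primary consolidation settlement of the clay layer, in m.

Mid-depth of clay below the ground surface: z = 3.9 + 2.7/2 = 5.25 m.
Total vertical stress at mid-clay: σ_v = 19×3.9 + 17.7×1.35 = 97.995 kPa.
Pore pressure: u = 9.81×(5.25 − 2.9) = 23.054 kPa.
Initial effective stress: σ'_0 = σ_v − u = 97.995 − 23.054 = 74.941 kPa.
Stress increase at mid-clay by the 2:1 spreading method:
Δσ ≈ qD²/(D+z)² = 132×2.6²/(2.6+5.25)² = 14.48 kPa
Final effective stress: σ'_f = σ'_0 + Δσ = 74.941 + 14.48 = 89.421 kPa.
Normally consolidated clay, so the full stress increment lies on the virgin compression line:
S_c = C_c·H/(1+e₀)·log₁₀(σ'_f/σ'_0) = 0.24×2.7/(1+0.62)×log₁₀(89.421/74.941)
    = 0.4 × 0.07672 = 0.03069 m

S_c ≈ 0.0307 m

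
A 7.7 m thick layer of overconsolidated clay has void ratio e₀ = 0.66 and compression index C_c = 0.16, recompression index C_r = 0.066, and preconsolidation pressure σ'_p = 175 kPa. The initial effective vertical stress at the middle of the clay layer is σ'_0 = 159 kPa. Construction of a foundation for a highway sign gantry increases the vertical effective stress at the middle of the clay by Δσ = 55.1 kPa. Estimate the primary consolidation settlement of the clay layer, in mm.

Final effective stress: σ'_f = 159 + 55.1 = 214.1 kPa.
σ'_f = 214.1 > σ'_p = 175 kPa, so the stress path crosses the preconsolidation pressure — recompression up to σ'_p, then virgin compression beyond:
S_c = H/(1+e₀)·[C_r·log₁₀(σ'_p/σ'_0) + C_c·log₁₀(σ'_f/σ'_p)]
    = 7.7/1.66 × [0.066×log₁₀(175/159) + 0.16×log₁₀(214.1/175)]
    = 4.6386 × [0.0027483 + 0.014013] = 0.07775 m

S_c ≈ 77.7 mm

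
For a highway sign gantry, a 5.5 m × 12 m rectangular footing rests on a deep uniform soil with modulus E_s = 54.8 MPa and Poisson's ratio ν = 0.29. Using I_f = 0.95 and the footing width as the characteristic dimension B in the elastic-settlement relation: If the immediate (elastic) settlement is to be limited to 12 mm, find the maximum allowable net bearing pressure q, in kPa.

q ≈ 137 kPa

E_s = 54.8 MPa = 54800 kPa.
S_e = q·B·(1−ν²)/E_s · I_f  ⇒  q = S_e·E_s / (B·(1−ν²)·I_f).
q = 0.012 × 54800 / (5.5 × 0.9159 × 0.95) = 137.4 kPa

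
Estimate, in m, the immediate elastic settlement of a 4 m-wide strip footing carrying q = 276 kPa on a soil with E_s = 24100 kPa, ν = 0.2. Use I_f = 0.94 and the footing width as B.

S_e ≈ 0.0413 m

Immediate (elastic) settlement: S_e = q·B·(1−ν²)/E_s · I_f.
S_e = 276 × 4 × (1 − 0.2²) / 24100 × 0.94
    = 276 × 4 × 0.96 / 24100 × 0.94
    = 0.04134 m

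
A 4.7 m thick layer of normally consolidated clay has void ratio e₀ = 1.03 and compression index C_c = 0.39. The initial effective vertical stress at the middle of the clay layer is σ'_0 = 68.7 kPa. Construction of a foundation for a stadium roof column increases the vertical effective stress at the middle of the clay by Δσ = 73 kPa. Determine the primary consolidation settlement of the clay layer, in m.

S_c ≈ 0.284 m

Final effective stress: σ'_f = σ'_0 + Δσ = 68.7 + 73 = 141.7 kPa.
Normally consolidated clay, so the full stress increment lies on the virgin compression line:
S_c = C_c·H/(1+e₀)·log₁₀(σ'_f/σ'_0) = 0.39×4.7/(1+1.03)×log₁₀(141.7/68.7)
    = 0.90296 × 0.31441 = 0.2839 m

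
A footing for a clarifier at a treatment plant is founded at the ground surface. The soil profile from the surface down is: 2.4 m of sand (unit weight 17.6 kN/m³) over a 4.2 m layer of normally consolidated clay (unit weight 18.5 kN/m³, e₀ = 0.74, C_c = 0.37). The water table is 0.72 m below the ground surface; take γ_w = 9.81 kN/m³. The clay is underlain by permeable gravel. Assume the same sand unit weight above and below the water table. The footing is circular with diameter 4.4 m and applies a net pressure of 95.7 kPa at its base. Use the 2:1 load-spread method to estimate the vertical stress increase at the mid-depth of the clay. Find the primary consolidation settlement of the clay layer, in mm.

Mid-depth of clay below the ground surface: z = 2.4 + 4.2/2 = 4.5 m.
Total vertical stress at mid-clay: σ_v = 17.6×2.4 + 18.5×2.1 = 81.09 kPa.
Pore pressure: u = 9.81×(4.5 − 0.72) = 37.082 kPa.
Initial effective stress: σ'_0 = σ_v − u = 81.09 − 37.082 = 44.008 kPa.
Stress increase at mid-clay by the 2:1 spreading method:
Δσ ≈ qD²/(D+z)² = 95.7×4.4²/(4.4+4.5)² = 23.39 kPa
Final effective stress: σ'_f = σ'_0 + Δσ = 44.008 + 23.39 = 67.398 kPa.
Normally consolidated clay, so the full stress increment lies on the virgin compression line:
S_c = C_c·H/(1+e₀)·log₁₀(σ'_f/σ'_0) = 0.37×4.2/(1+0.74)×log₁₀(67.398/44.008)
    = 0.8931 × 0.18512 = 0.1653 m

S_c ≈ 165 mm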